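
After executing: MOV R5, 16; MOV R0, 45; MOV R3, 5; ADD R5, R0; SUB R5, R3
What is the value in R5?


Register state trace:
  MOV R5, 16  → R5 = 16
  MOV R0, 45  → R0 = 45
  MOV R3, 5  → R3 = 5
  ADD R5, R0  → R5 = 16 + 45 = 61
  SUB R5, R3  → R5 = 61 - 5 = 56
Final: R5 = 56

56


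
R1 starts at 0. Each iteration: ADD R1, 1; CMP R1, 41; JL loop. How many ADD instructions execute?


Loop trace (R1 starts at 0, target 41, step 1):
  ADD #1: R1 = 0 + 1 = 1  → 1 < 41, loop
  ADD #2: R1 = 1 + 1 = 2  → 2 < 41, loop
  ADD #3: R1 = 2 + 1 = 3  → 3 < 41, loop
  ADD #4: R1 = 3 + 1 = 4  → 4 < 41, loop
  ADD #5: R1 = 4 + 1 = 5  → 5 < 41, loop
  ADD #6: R1 = 5 + 1 = 6  → 6 < 41, loop
  ADD #7: R1 = 6 + 1 = 7  → 7 < 41, loop
  ADD #8: R1 = 7 + 1 = 8  → 8 < 41, loop
  ADD #9: R1 = 8 + 1 = 9  → 9 < 41, loop
  ADD #10: R1 = 9 + 1 = 10  → 10 < 41, loop
  ADD #11: R1 = 10 + 1 = 11  → 11 < 41, loop
  ADD #12: R1 = 11 + 1 = 12  → 12 < 41, loop
  ADD #13: R1 = 12 + 1 = 13  → 13 < 41, loop
  ADD #14: R1 = 13 + 1 = 14  → 14 < 41, loop
  ADD #15: R1 = 14 + 1 = 15  → 15 < 41, loop
  ADD #16: R1 = 15 + 1 = 16  → 16 < 41, loop
  ADD #17: R1 = 16 + 1 = 17  → 17 < 41, loop
  ADD #18: R1 = 17 + 1 = 18  → 18 < 41, loop
  ADD #19: R1 = 18 + 1 = 19  → 19 < 41, loop
  ADD #20: R1 = 19 + 1 = 20  → 20 < 41, loop
  ADD #21: R1 = 20 + 1 = 21  → 21 < 41, loop
  ADD #22: R1 = 21 + 1 = 22  → 22 < 41, loop
  ADD #23: R1 = 22 + 1 = 23  → 23 < 41, loop
  ADD #24: R1 = 23 + 1 = 24  → 24 < 41, loop
  ADD #25: R1 = 24 + 1 = 25  → 25 < 41, loop
  ADD #26: R1 = 25 + 1 = 26  → 26 < 41, loop
  ADD #27: R1 = 26 + 1 = 27  → 27 < 41, loop
  ADD #28: R1 = 27 + 1 = 28  → 28 < 41, loop
  ADD #29: R1 = 28 + 1 = 29  → 29 < 41, loop
  ADD #30: R1 = 29 + 1 = 30  → 30 < 41, loop
  ADD #31: R1 = 30 + 1 = 31  → 31 < 41, loop
  ADD #32: R1 = 31 + 1 = 32  → 32 < 41, loop
  ADD #33: R1 = 32 + 1 = 33  → 33 < 41, loop
  ADD #34: R1 = 33 + 1 = 34  → 34 < 41, loop
  ADD #35: R1 = 34 + 1 = 35  → 35 < 41, loop
  ADD #36: R1 = 35 + 1 = 36  → 36 < 41, loop
  ADD #37: R1 = 36 + 1 = 37  → 37 < 41, loop
  ADD #38: R1 = 37 + 1 = 38  → 38 < 41, loop
  ADD #39: R1 = 38 + 1 = 39  → 39 < 41, loop
  ADD #40: R1 = 39 + 1 = 40  → 40 < 41, loop
  ADD #41: R1 = 40 + 1 = 41  → 41 >= 41, exit
Total ADD instructions: 41

41


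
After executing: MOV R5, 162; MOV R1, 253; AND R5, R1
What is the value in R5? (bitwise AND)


Register state trace:
  MOV R5, 162  → R5 = 162 (0b10100010)
  MOV R1, 253  → R1 = 253 (0b11111101)
  AND R5, R1  → R5 = 162 AND 253 = 160 (0b10100000)
Final: R5 = 160

160


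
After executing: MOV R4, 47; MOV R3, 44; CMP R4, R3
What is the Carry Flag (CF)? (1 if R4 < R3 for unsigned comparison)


Register state trace:
  MOV R4, 47  → R4 = 47
  MOV R3, 44  → R3 = 44
  CMP R4, R3  → unsigned 47 - 44: no borrow
  47 >= 44, so CF = 0
CF = 0

0


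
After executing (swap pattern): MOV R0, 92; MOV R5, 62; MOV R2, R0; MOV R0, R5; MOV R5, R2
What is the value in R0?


Register state trace (swap pattern):
  MOV R0, 92  → R0 = 92
  MOV R5, 62  → R5 = 62
  MOV R2, R0  → R2 = 92  (save R0)
  MOV R0, R5  → R0 = 62  (R0 gets R5's value)
  MOV R5, R2  → R5 = 92  (R5 gets saved value)
Final: R0 = 62

62


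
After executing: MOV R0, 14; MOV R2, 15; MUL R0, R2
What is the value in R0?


Register state trace:
  MOV R0, 14  → R0 = 14
  MOV R2, 15  → R2 = 15
  MUL R0, R2  → R0 = 14 * 15 = 210
Final: R0 = 210

210


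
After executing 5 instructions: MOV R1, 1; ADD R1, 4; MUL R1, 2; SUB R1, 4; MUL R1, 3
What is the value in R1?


Register state trace:
  MOV R1, 1  → R1 = 1
  ADD R1, 4  → R1 = 1 + 4 = 5
  MUL R1, 2  → R1 = 5 * 2 = 10
  SUB R1, 4  → R1 = 10 - 4 = 6
  MUL R1, 3  → R1 = 6 * 3 = 18
Final: R1 = 18

18


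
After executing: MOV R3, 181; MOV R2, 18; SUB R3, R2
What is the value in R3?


Register state trace:
  MOV R3, 181  → R3 = 181
  MOV R2, 18  → R2 = 18
  SUB R3, R2  → R3 = 181 - 18 = 163
Final: R3 = 163

163


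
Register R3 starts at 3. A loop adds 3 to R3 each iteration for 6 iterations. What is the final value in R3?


Starting value: R3 = 3
  Iter 1: R3 = 3 + 3 = 6
  Iter 2: R3 = 6 + 3 = 9
  Iter 3: R3 = 9 + 3 = 12
  Iter 4: R3 = 12 + 3 = 15
  Iter 5: R3 = 15 + 3 = 18
  Iter 6: R3 = 18 + 3 = 21
Final: R3 = 21

21


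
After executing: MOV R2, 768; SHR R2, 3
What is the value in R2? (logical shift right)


Register state trace:
  MOV R2, 768  → R2 = 768
  SHR R2, 3  → R2 = 768 >> 3 = 768 // 2^3 = 96
Final: R2 = 96

96


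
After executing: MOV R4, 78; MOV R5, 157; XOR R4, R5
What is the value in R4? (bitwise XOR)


Register state trace:
  MOV R4, 78  → R4 = 78 (0b01001110)
  MOV R5, 157  → R5 = 157 (0b10011101)
  XOR R4, R5  → R4 = 78 XOR 157 = 211 (0b11010011)
Final: R4 = 211

211


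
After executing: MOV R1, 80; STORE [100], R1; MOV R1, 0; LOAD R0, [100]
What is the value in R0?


Register and memory trace:
  MOV R1, 80  → R1 = 80
  STORE [100], R1  → mem[100] = 80
  MOV R1, 0  → R1 = 0
  LOAD R0, [100]  → R0 = mem[100] = 80
Final: R0 = 80

80


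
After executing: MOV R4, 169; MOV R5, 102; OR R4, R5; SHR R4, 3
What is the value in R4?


Register state trace:
  MOV R4, 169  → R4 = 169 (0b10101001)
  MOV R5, 102  → R5 = 102 (0b01100110)
  OR R4, R5  → R4 = 169 OR 102 = 239 (0b11101111)
  SHR R4, 3  → R4 = 239 >> 3 = 29
Final: R4 = 29

29


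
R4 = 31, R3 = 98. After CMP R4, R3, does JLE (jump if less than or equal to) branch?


Trace:
  R4 = 31, R3 = 98
  CMP R4, R3  → compares 31 vs 98
  JLE checks: is 31 less than or equal to 98?
  31 < 98, so condition is true
Branch taken: Yes

Yes


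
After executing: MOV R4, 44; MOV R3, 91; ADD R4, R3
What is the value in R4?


Register state trace:
  MOV R4, 44  → R4 = 44
  MOV R3, 91  → R3 = 91
  ADD R4, R3  → R4 = 44 + 91 = 135
Final: R4 = 135

135


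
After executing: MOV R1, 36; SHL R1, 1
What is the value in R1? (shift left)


Register state trace:
  MOV R1, 36  → R1 = 36
  SHL R1, 1  → R1 = 36 << 1 = 36 * 2^1 = 72
Final: R1 = 72

72


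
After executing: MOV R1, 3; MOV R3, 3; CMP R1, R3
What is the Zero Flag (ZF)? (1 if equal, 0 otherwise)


Register state trace:
  MOV R1, 3  → R1 = 3
  MOV R3, 3  → R3 = 3
  CMP R1, R3  → computes 3 - 3 = 0
  Result is zero, so values are equal
ZF = 1

1


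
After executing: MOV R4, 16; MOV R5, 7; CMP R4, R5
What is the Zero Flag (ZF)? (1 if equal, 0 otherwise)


Register state trace:
  MOV R4, 16  → R4 = 16
  MOV R5, 7  → R5 = 7
  CMP R4, R5  → computes 16 - 7 = 9
  Result is nonzero, so values are not equal
ZF = 0

0


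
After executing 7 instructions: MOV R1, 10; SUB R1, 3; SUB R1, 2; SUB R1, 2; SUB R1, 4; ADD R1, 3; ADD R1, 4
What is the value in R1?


Register state trace:
  MOV R1, 10  → R1 = 10
  SUB R1, 3  → R1 = 10 - 3 = 7
  SUB R1, 2  → R1 = 7 - 2 = 5
  SUB R1, 2  → R1 = 5 - 2 = 3
  SUB R1, 4  → R1 = 3 - 4 = -1
  ADD R1, 3  → R1 = -1 + 3 = 2
  ADD R1, 4  → R1 = 2 + 4 = 6
Final: R1 = 6

6


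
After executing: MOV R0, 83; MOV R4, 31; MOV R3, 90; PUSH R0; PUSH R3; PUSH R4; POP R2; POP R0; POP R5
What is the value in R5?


Stack trace (top is rightmost):
  MOV R0, 83  → R0 = 83
  MOV R4, 31  → R4 = 31
  MOV R3, 90  → R3 = 90
  PUSH R0  → stack: [83]
  PUSH R3  → stack: [83, 90]
  PUSH R4  → stack: [83, 90, 31]
  POP R2  → R2 = 31, stack: [83, 90]
  POP R0  → R0 = 90, stack: [83]
  POP R5  → R5 = 83, stack: []
Final: R5 = 83

83


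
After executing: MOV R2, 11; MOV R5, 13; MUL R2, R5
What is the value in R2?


Register state trace:
  MOV R2, 11  → R2 = 11
  MOV R5, 13  → R5 = 13
  MUL R2, R5  → R2 = 11 * 13 = 143
Final: R2 = 143

143


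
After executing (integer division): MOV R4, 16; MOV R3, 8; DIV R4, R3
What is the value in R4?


Register state trace:
  MOV R4, 16  → R4 = 16
  MOV R3, 8  → R3 = 8
  DIV R4, R3  → R4 = 16 // 8 = 2
Final: R4 = 2

2


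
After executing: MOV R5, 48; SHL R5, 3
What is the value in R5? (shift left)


Register state trace:
  MOV R5, 48  → R5 = 48
  SHL R5, 3  → R5 = 48 << 3 = 48 * 2^3 = 384
Final: R5 = 384

384


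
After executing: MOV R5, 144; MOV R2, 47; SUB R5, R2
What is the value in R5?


Register state trace:
  MOV R5, 144  → R5 = 144
  MOV R2, 47  → R2 = 47
  SUB R5, R2  → R5 = 144 - 47 = 97
Final: R5 = 97

97


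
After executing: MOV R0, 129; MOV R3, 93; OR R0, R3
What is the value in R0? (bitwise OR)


Register state trace:
  MOV R0, 129  → R0 = 129 (0b10000001)
  MOV R3, 93  → R3 = 93 (0b01011101)
  OR R0, R3   → R0 = 129 OR 93 = 221 (0b11011101)
Final: R0 = 221

221


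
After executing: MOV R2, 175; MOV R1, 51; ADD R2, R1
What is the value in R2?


Register state trace:
  MOV R2, 175  → R2 = 175
  MOV R1, 51  → R1 = 51
  ADD R2, R1  → R2 = 175 + 51 = 226
Final: R2 = 226

226


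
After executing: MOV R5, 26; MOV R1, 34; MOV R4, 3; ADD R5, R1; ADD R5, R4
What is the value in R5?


Register state trace:
  MOV R5, 26  → R5 = 26
  MOV R1, 34  → R1 = 34
  MOV R4, 3  → R4 = 3
  ADD R5, R1  → R5 = 26 + 34 = 60
  ADD R5, R4  → R5 = 60 + 3 = 63
Final: R5 = 63

63


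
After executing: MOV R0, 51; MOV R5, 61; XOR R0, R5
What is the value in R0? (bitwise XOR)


Register state trace:
  MOV R0, 51  → R0 = 51 (0b00110011)
  MOV R5, 61  → R5 = 61 (0b00111101)
  XOR R0, R5  → R0 = 51 XOR 61 = 14 (0b00001110)
Final: R0 = 14

14


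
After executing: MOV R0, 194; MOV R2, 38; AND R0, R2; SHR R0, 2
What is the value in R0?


Register state trace:
  MOV R0, 194  → R0 = 194 (0b11000010)
  MOV R2, 38  → R2 = 38 (0b00100110)
  AND R0, R2  → R0 = 194 AND 38 = 2 (0b00000010)
  SHR R0, 2  → R0 = 2 >> 2 = 0
Final: R0 = 0

0


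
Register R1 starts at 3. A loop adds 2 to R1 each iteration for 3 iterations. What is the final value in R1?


Starting value: R1 = 3
  Iter 1: R1 = 3 + 2 = 5
  Iter 2: R1 = 5 + 2 = 7
  Iter 3: R1 = 7 + 2 = 9
Final: R1 = 9

9


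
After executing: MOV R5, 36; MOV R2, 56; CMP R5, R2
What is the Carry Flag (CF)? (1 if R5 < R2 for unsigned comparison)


Register state trace:
  MOV R5, 36  → R5 = 36
  MOV R2, 56  → R2 = 56
  CMP R5, R2  → unsigned 36 - 56: borrow occurs
  36 < 56, so CF = 1
CF = 1

1


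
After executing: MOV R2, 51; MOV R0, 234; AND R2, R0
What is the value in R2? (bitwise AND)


Register state trace:
  MOV R2, 51  → R2 = 51 (0b00110011)
  MOV R0, 234  → R0 = 234 (0b11101010)
  AND R2, R0  → R2 = 51 AND 234 = 34 (0b00100010)
Final: R2 = 34

34


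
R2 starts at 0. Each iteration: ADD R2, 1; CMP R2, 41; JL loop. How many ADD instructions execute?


Loop trace (R2 starts at 0, target 41, step 1):
  ADD #1: R2 = 0 + 1 = 1  → 1 < 41, loop
  ADD #2: R2 = 1 + 1 = 2  → 2 < 41, loop
  ADD #3: R2 = 2 + 1 = 3  → 3 < 41, loop
  ADD #4: R2 = 3 + 1 = 4  → 4 < 41, loop
  ADD #5: R2 = 4 + 1 = 5  → 5 < 41, loop
  ADD #6: R2 = 5 + 1 = 6  → 6 < 41, loop
  ADD #7: R2 = 6 + 1 = 7  → 7 < 41, loop
  ADD #8: R2 = 7 + 1 = 8  → 8 < 41, loop
  ADD #9: R2 = 8 + 1 = 9  → 9 < 41, loop
  ADD #10: R2 = 9 + 1 = 10  → 10 < 41, loop
  ADD #11: R2 = 10 + 1 = 11  → 11 < 41, loop
  ADD #12: R2 = 11 + 1 = 12  → 12 < 41, loop
  ADD #13: R2 = 12 + 1 = 13  → 13 < 41, loop
  ADD #14: R2 = 13 + 1 = 14  → 14 < 41, loop
  ADD #15: R2 = 14 + 1 = 15  → 15 < 41, loop
  ADD #16: R2 = 15 + 1 = 16  → 16 < 41, loop
  ADD #17: R2 = 16 + 1 = 17  → 17 < 41, loop
  ADD #18: R2 = 17 + 1 = 18  → 18 < 41, loop
  ADD #19: R2 = 18 + 1 = 19  → 19 < 41, loop
  ADD #20: R2 = 19 + 1 = 20  → 20 < 41, loop
  ADD #21: R2 = 20 + 1 = 21  → 21 < 41, loop
  ADD #22: R2 = 21 + 1 = 22  → 22 < 41, loop
  ADD #23: R2 = 22 + 1 = 23  → 23 < 41, loop
  ADD #24: R2 = 23 + 1 = 24  → 24 < 41, loop
  ADD #25: R2 = 24 + 1 = 25  → 25 < 41, loop
  ADD #26: R2 = 25 + 1 = 26  → 26 < 41, loop
  ADD #27: R2 = 26 + 1 = 27  → 27 < 41, loop
  ADD #28: R2 = 27 + 1 = 28  → 28 < 41, loop
  ADD #29: R2 = 28 + 1 = 29  → 29 < 41, loop
  ADD #30: R2 = 29 + 1 = 30  → 30 < 41, loop
  ADD #31: R2 = 30 + 1 = 31  → 31 < 41, loop
  ADD #32: R2 = 31 + 1 = 32  → 32 < 41, loop
  ADD #33: R2 = 32 + 1 = 33  → 33 < 41, loop
  ADD #34: R2 = 33 + 1 = 34  → 34 < 41, loop
  ADD #35: R2 = 34 + 1 = 35  → 35 < 41, loop
  ADD #36: R2 = 35 + 1 = 36  → 36 < 41, loop
  ADD #37: R2 = 36 + 1 = 37  → 37 < 41, loop
  ADD #38: R2 = 37 + 1 = 38  → 38 < 41, loop
  ADD #39: R2 = 38 + 1 = 39  → 39 < 41, loop
  ADD #40: R2 = 39 + 1 = 40  → 40 < 41, loop
  ADD #41: R2 = 40 + 1 = 41  → 41 >= 41, exit
Total ADD instructions: 41

41


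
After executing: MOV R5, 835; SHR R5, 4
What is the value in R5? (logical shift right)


Register state trace:
  MOV R5, 835  → R5 = 835
  SHR R5, 4  → R5 = 835 >> 4 = 835 // 2^4 = 52
Final: R5 = 52

52


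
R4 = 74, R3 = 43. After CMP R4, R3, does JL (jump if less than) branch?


Trace:
  R4 = 74, R3 = 43
  CMP R4, R3  → compares 74 vs 43
  JL checks: is 74 less than 43?
  74 > 43, so condition is false
Branch taken: No

No


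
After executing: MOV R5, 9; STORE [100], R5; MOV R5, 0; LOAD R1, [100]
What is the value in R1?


Register and memory trace:
  MOV R5, 9  → R5 = 9
  STORE [100], R5  → mem[100] = 9
  MOV R5, 0  → R5 = 0
  LOAD R1, [100]  → R1 = mem[100] = 9
Final: R1 = 9

9


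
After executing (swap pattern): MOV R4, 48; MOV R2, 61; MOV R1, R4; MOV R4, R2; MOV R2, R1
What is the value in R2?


Register state trace (swap pattern):
  MOV R4, 48  → R4 = 48
  MOV R2, 61  → R2 = 61
  MOV R1, R4  → R1 = 48  (save R4)
  MOV R4, R2  → R4 = 61  (R4 gets R2's value)
  MOV R2, R1  → R2 = 48  (R2 gets saved value)
Final: R2 = 48

48


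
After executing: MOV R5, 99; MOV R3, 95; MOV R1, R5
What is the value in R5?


Register state trace:
  MOV R5, 99  → R5 = 99
  MOV R3, 95  → R3 = 95
  MOV R1, R5  → R1 = 99
Final: R5 = 99

99


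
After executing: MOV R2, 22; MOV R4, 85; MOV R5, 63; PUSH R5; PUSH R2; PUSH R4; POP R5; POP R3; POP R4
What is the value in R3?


Stack trace (top is rightmost):
  MOV R2, 22  → R2 = 22
  MOV R4, 85  → R4 = 85
  MOV R5, 63  → R5 = 63
  PUSH R5  → stack: [63]
  PUSH R2  → stack: [63, 22]
  PUSH R4  → stack: [63, 22, 85]
  POP R5  → R5 = 85, stack: [63, 22]
  POP R3  → R3 = 22, stack: [63]
  POP R4  → R4 = 63, stack: []
Final: R3 = 22

22


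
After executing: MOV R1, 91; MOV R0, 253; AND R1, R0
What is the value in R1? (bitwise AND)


Register state trace:
  MOV R1, 91  → R1 = 91 (0b01011011)
  MOV R0, 253  → R0 = 253 (0b11111101)
  AND R1, R0  → R1 = 91 AND 253 = 89 (0b01011001)
Final: R1 = 89

89


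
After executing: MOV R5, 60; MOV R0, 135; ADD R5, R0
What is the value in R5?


Register state trace:
  MOV R5, 60  → R5 = 60
  MOV R0, 135  → R0 = 135
  ADD R5, R0  → R5 = 60 + 135 = 195
Final: R5 = 195

195


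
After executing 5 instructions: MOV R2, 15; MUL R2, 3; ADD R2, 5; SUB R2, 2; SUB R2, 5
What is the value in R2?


Register state trace:
  MOV R2, 15  → R2 = 15
  MUL R2, 3  → R2 = 15 * 3 = 45
  ADD R2, 5  → R2 = 45 + 5 = 50
  SUB R2, 2  → R2 = 50 - 2 = 48
  SUB R2, 5  → R2 = 48 - 5 = 43
Final: R2 = 43

43


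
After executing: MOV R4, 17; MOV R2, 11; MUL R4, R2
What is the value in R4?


Register state trace:
  MOV R4, 17  → R4 = 17
  MOV R2, 11  → R2 = 11
  MUL R4, R2  → R4 = 17 * 11 = 187
Final: R4 = 187

187


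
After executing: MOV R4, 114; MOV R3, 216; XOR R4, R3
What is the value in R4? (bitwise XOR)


Register state trace:
  MOV R4, 114  → R4 = 114 (0b01110010)
  MOV R3, 216  → R3 = 216 (0b11011000)
  XOR R4, R3  → R4 = 114 XOR 216 = 170 (0b10101010)
Final: R4 = 170

170


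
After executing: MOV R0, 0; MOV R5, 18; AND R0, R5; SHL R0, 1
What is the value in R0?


Register state trace:
  MOV R0, 0  → R0 = 0 (0b00000000)
  MOV R5, 18  → R5 = 18 (0b00010010)
  AND R0, R5  → R0 = 0 AND 18 = 0 (0b00000000)
  SHL R0, 1  → R0 = 0 << 1 = 0
Final: R0 = 0

0


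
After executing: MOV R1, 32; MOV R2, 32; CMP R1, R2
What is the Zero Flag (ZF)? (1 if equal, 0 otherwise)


Register state trace:
  MOV R1, 32  → R1 = 32
  MOV R2, 32  → R2 = 32
  CMP R1, R2  → computes 32 - 32 = 0
  Result is zero, so values are equal
ZF = 1

1


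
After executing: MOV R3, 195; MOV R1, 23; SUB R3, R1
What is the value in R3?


Register state trace:
  MOV R3, 195  → R3 = 195
  MOV R1, 23  → R1 = 23
  SUB R3, R1  → R3 = 195 - 23 = 172
Final: R3 = 172

172


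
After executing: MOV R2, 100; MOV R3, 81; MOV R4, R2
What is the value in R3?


Register state trace:
  MOV R2, 100  → R2 = 100
  MOV R3, 81  → R3 = 81
  MOV R4, R2  → R4 = 100
Final: R3 = 81

81


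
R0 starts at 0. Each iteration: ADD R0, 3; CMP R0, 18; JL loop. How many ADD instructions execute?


Loop trace (R0 starts at 0, target 18, step 3):
  ADD #1: R0 = 0 + 3 = 3  → 3 < 18, loop
  ADD #2: R0 = 3 + 3 = 6  → 6 < 18, loop
  ADD #3: R0 = 6 + 3 = 9  → 9 < 18, loop
  ADD #4: R0 = 9 + 3 = 12  → 12 < 18, loop
  ADD #5: R0 = 12 + 3 = 15  → 15 < 18, loop
  ADD #6: R0 = 15 + 3 = 18  → 18 >= 18, exit
Total ADD instructions: 6

6


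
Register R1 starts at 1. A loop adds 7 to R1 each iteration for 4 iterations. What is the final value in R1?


Starting value: R1 = 1
  Iter 1: R1 = 1 + 7 = 8
  Iter 2: R1 = 8 + 7 = 15
  Iter 3: R1 = 15 + 7 = 22
  Iter 4: R1 = 22 + 7 = 29
Final: R1 = 29

29


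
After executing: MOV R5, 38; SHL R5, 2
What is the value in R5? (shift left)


Register state trace:
  MOV R5, 38  → R5 = 38
  SHL R5, 2  → R5 = 38 << 2 = 38 * 2^2 = 152
Final: R5 = 152

152


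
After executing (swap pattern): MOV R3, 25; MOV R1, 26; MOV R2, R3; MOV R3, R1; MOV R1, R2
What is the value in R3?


Register state trace (swap pattern):
  MOV R3, 25  → R3 = 25
  MOV R1, 26  → R1 = 26
  MOV R2, R3  → R2 = 25  (save R3)
  MOV R3, R1  → R3 = 26  (R3 gets R1's value)
  MOV R1, R2  → R1 = 25  (R1 gets saved value)
Final: R3 = 26

26


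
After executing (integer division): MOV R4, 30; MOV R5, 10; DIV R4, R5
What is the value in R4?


Register state trace:
  MOV R4, 30  → R4 = 30
  MOV R5, 10  → R5 = 10
  DIV R4, R5  → R4 = 30 // 10 = 3
Final: R4 = 3

3


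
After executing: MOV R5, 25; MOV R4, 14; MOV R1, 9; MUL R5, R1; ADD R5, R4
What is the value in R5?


Register state trace:
  MOV R5, 25  → R5 = 25
  MOV R4, 14  → R4 = 14
  MOV R1, 9  → R1 = 9
  MUL R5, R1  → R5 = 25 * 9 = 225
  ADD R5, R4  → R5 = 225 + 14 = 239
Final: R5 = 239

239


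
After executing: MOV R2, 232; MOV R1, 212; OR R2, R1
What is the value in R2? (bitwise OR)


Register state trace:
  MOV R2, 232  → R2 = 232 (0b11101000)
  MOV R1, 212  → R1 = 212 (0b11010100)
  OR R2, R1   → R2 = 232 OR 212 = 252 (0b11111100)
Final: R2 = 252

252


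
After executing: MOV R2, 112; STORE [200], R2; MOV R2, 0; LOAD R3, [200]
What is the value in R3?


Register and memory trace:
  MOV R2, 112  → R2 = 112
  STORE [200], R2  → mem[200] = 112
  MOV R2, 0  → R2 = 0
  LOAD R3, [200]  → R3 = mem[200] = 112
Final: R3 = 112

112


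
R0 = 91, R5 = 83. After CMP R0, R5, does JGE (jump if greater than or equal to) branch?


Trace:
  R0 = 91, R5 = 83
  CMP R0, R5  → compares 91 vs 83
  JGE checks: is 91 greater than or equal to 83?
  91 > 83, so condition is true
Branch taken: Yes

Yes


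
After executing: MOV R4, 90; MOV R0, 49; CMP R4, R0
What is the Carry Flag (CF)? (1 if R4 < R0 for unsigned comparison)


Register state trace:
  MOV R4, 90  → R4 = 90
  MOV R0, 49  → R0 = 49
  CMP R4, R0  → unsigned 90 - 49: no borrow
  90 >= 49, so CF = 0
CF = 0

0


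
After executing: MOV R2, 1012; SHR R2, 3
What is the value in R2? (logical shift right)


Register state trace:
  MOV R2, 1012  → R2 = 1012
  SHR R2, 3  → R2 = 1012 >> 3 = 1012 // 2^3 = 126
Final: R2 = 126

126


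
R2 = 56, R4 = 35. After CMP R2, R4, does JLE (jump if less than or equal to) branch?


Trace:
  R2 = 56, R4 = 35
  CMP R2, R4  → compares 56 vs 35
  JLE checks: is 56 less than or equal to 35?
  56 > 35, so condition is false
Branch taken: No

No


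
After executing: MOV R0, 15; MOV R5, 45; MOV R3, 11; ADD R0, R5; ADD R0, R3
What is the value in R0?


Register state trace:
  MOV R0, 15  → R0 = 15
  MOV R5, 45  → R5 = 45
  MOV R3, 11  → R3 = 11
  ADD R0, R5  → R0 = 15 + 45 = 60
  ADD R0, R3  → R0 = 60 + 11 = 71
Final: R0 = 71

71


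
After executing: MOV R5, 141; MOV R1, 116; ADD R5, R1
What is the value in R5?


Register state trace:
  MOV R5, 141  → R5 = 141
  MOV R1, 116  → R1 = 116
  ADD R5, R1  → R5 = 141 + 116 = 257
Final: R5 = 257

257


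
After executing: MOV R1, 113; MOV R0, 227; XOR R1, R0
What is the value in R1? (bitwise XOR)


Register state trace:
  MOV R1, 113  → R1 = 113 (0b01110001)
  MOV R0, 227  → R0 = 227 (0b11100011)
  XOR R1, R0  → R1 = 113 XOR 227 = 146 (0b10010010)
Final: R1 = 146

146


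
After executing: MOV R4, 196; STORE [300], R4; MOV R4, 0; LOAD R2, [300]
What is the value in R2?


Register and memory trace:
  MOV R4, 196  → R4 = 196
  STORE [300], R4  → mem[300] = 196
  MOV R4, 0  → R4 = 0
  LOAD R2, [300]  → R2 = mem[300] = 196
Final: R2 = 196

196


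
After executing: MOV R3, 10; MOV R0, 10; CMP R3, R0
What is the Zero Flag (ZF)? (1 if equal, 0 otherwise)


Register state trace:
  MOV R3, 10  → R3 = 10
  MOV R0, 10  → R0 = 10
  CMP R3, R0  → computes 10 - 10 = 0
  Result is zero, so values are equal
ZF = 1

1


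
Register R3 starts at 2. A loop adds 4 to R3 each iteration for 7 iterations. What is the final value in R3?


Starting value: R3 = 2
  Iter 1: R3 = 2 + 4 = 6
  Iter 2: R3 = 6 + 4 = 10
  Iter 3: R3 = 10 + 4 = 14
  Iter 4: R3 = 14 + 4 = 18
  Iter 5: R3 = 18 + 4 = 22
  Iter 6: R3 = 22 + 4 = 26
  Iter 7: R3 = 26 + 4 = 30
Final: R3 = 30

30


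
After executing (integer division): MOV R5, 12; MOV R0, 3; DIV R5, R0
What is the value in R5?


Register state trace:
  MOV R5, 12  → R5 = 12
  MOV R0, 3  → R0 = 3
  DIV R5, R0  → R5 = 12 // 3 = 4
Final: R5 = 4

4


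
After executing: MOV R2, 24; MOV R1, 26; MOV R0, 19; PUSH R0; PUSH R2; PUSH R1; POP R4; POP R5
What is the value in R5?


Stack trace (top is rightmost):
  MOV R2, 24  → R2 = 24
  MOV R1, 26  → R1 = 26
  MOV R0, 19  → R0 = 19
  PUSH R0  → stack: [19]
  PUSH R2  → stack: [19, 24]
  PUSH R1  → stack: [19, 24, 26]
  POP R4  → R4 = 26, stack: [19, 24]
  POP R5  → R5 = 24, stack: [19]
Final: R5 = 24

24


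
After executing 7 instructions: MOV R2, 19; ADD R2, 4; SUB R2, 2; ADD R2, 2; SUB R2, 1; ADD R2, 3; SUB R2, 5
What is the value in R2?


Register state trace:
  MOV R2, 19  → R2 = 19
  ADD R2, 4  → R2 = 19 + 4 = 23
  SUB R2, 2  → R2 = 23 - 2 = 21
  ADD R2, 2  → R2 = 21 + 2 = 23
  SUB R2, 1  → R2 = 23 - 1 = 22
  ADD R2, 3  → R2 = 22 + 3 = 25
  SUB R2, 5  → R2 = 25 - 5 = 20
Final: R2 = 20

20


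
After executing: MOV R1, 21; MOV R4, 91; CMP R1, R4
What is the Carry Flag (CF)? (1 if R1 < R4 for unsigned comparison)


Register state trace:
  MOV R1, 21  → R1 = 21
  MOV R4, 91  → R4 = 91
  CMP R1, R4  → unsigned 21 - 91: borrow occurs
  21 < 91, so CF = 1
CF = 1

1


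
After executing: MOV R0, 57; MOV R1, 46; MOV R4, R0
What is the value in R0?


Register state trace:
  MOV R0, 57  → R0 = 57
  MOV R1, 46  → R1 = 46
  MOV R4, R0  → R4 = 57
Final: R0 = 57

57


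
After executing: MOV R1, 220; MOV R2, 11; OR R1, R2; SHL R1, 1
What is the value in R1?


Register state trace:
  MOV R1, 220  → R1 = 220 (0b11011100)
  MOV R2, 11  → R2 = 11 (0b00001011)
  OR R1, R2  → R1 = 220 OR 11 = 223 (0b11011111)
  SHL R1, 1  → R1 = 223 << 1 = 446
Final: R1 = 446

446


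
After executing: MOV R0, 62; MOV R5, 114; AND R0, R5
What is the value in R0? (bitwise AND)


Register state trace:
  MOV R0, 62  → R0 = 62 (0b00111110)
  MOV R5, 114  → R5 = 114 (0b01110010)
  AND R0, R5  → R0 = 62 AND 114 = 50 (0b00110010)
Final: R0 = 50

50


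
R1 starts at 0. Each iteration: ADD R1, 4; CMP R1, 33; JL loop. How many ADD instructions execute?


Loop trace (R1 starts at 0, target 33, step 4):
  ADD #1: R1 = 0 + 4 = 4  → 4 < 33, loop
  ADD #2: R1 = 4 + 4 = 8  → 8 < 33, loop
  ADD #3: R1 = 8 + 4 = 12  → 12 < 33, loop
  ADD #4: R1 = 12 + 4 = 16  → 16 < 33, loop
  ADD #5: R1 = 16 + 4 = 20  → 20 < 33, loop
  ADD #6: R1 = 20 + 4 = 24  → 24 < 33, loop
  ADD #7: R1 = 24 + 4 = 28  → 28 < 33, loop
  ADD #8: R1 = 28 + 4 = 32  → 32 < 33, loop
  ADD #9: R1 = 32 + 4 = 36  → 36 >= 33, exit
Total ADD instructions: 9

9


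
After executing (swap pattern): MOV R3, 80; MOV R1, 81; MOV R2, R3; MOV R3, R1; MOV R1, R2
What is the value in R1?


Register state trace (swap pattern):
  MOV R3, 80  → R3 = 80
  MOV R1, 81  → R1 = 81
  MOV R2, R3  → R2 = 80  (save R3)
  MOV R3, R1  → R3 = 81  (R3 gets R1's value)
  MOV R1, R2  → R1 = 80  (R1 gets saved value)
Final: R1 = 80

80


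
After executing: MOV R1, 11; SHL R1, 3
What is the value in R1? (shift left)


Register state trace:
  MOV R1, 11  → R1 = 11
  SHL R1, 3  → R1 = 11 << 3 = 11 * 2^3 = 88
Final: R1 = 88

88


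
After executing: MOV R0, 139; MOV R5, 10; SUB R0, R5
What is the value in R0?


Register state trace:
  MOV R0, 139  → R0 = 139
  MOV R5, 10  → R5 = 10
  SUB R0, R5  → R0 = 139 - 10 = 129
Final: R0 = 129

129


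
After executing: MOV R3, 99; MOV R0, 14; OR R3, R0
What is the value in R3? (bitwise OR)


Register state trace:
  MOV R3, 99  → R3 = 99 (0b01100011)
  MOV R0, 14  → R0 = 14 (0b00001110)
  OR R3, R0   → R3 = 99 OR 14 = 111 (0b01101111)
Final: R3 = 111

111


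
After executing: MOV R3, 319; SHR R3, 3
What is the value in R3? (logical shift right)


Register state trace:
  MOV R3, 319  → R3 = 319
  SHR R3, 3  → R3 = 319 >> 3 = 319 // 2^3 = 39
Final: R3 = 39

39


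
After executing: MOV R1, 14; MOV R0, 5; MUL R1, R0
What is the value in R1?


Register state trace:
  MOV R1, 14  → R1 = 14
  MOV R0, 5  → R0 = 5
  MUL R1, R0  → R1 = 14 * 5 = 70
Final: R1 = 70

70


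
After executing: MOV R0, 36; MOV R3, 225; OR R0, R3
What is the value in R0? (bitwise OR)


Register state trace:
  MOV R0, 36  → R0 = 36 (0b00100100)
  MOV R3, 225  → R3 = 225 (0b11100001)
  OR R0, R3   → R0 = 36 OR 225 = 229 (0b11100101)
Final: R0 = 229

229


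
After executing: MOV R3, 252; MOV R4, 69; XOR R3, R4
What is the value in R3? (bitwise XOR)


Register state trace:
  MOV R3, 252  → R3 = 252 (0b11111100)
  MOV R4, 69  → R4 = 69 (0b01000101)
  XOR R3, R4  → R3 = 252 XOR 69 = 185 (0b10111001)
Final: R3 = 185

185


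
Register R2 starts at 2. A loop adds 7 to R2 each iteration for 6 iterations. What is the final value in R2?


Starting value: R2 = 2
  Iter 1: R2 = 2 + 7 = 9
  Iter 2: R2 = 9 + 7 = 16
  Iter 3: R2 = 16 + 7 = 23
  Iter 4: R2 = 23 + 7 = 30
  Iter 5: R2 = 30 + 7 = 37
  Iter 6: R2 = 37 + 7 = 44
Final: R2 = 44

44


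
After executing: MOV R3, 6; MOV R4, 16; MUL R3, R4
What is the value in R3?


Register state trace:
  MOV R3, 6  → R3 = 6
  MOV R4, 16  → R4 = 16
  MUL R3, R4  → R3 = 6 * 16 = 96
Final: R3 = 96

96


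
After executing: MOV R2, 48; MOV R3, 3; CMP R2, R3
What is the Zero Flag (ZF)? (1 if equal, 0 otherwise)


Register state trace:
  MOV R2, 48  → R2 = 48
  MOV R3, 3  → R3 = 3
  CMP R2, R3  → computes 48 - 3 = 45
  Result is nonzero, so values are not equal
ZF = 0

0


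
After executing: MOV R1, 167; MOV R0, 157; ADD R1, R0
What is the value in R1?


Register state trace:
  MOV R1, 167  → R1 = 167
  MOV R0, 157  → R0 = 157
  ADD R1, R0  → R1 = 167 + 157 = 324
Final: R1 = 324

324


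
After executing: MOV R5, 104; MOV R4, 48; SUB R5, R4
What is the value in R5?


Register state trace:
  MOV R5, 104  → R5 = 104
  MOV R4, 48  → R4 = 48
  SUB R5, R4  → R5 = 104 - 48 = 56
Final: R5 = 56

56


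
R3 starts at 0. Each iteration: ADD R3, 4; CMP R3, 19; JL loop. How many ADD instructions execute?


Loop trace (R3 starts at 0, target 19, step 4):
  ADD #1: R3 = 0 + 4 = 4  → 4 < 19, loop
  ADD #2: R3 = 4 + 4 = 8  → 8 < 19, loop
  ADD #3: R3 = 8 + 4 = 12  → 12 < 19, loop
  ADD #4: R3 = 12 + 4 = 16  → 16 < 19, loop
  ADD #5: R3 = 16 + 4 = 20  → 20 >= 19, exit
Total ADD instructions: 5

5


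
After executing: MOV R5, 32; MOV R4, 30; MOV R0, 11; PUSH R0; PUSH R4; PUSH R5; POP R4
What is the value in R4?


Stack trace (top is rightmost):
  MOV R5, 32  → R5 = 32
  MOV R4, 30  → R4 = 30
  MOV R0, 11  → R0 = 11
  PUSH R0  → stack: [11]
  PUSH R4  → stack: [11, 30]
  PUSH R5  → stack: [11, 30, 32]
  POP R4  → R4 = 32, stack: [11, 30]
Final: R4 = 32

32


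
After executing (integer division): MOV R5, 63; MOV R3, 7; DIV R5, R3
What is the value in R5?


Register state trace:
  MOV R5, 63  → R5 = 63
  MOV R3, 7  → R3 = 7
  DIV R5, R3  → R5 = 63 // 7 = 9
Final: R5 = 9

9


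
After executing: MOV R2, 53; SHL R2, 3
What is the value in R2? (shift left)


Register state trace:
  MOV R2, 53  → R2 = 53
  SHL R2, 3  → R2 = 53 << 3 = 53 * 2^3 = 424
Final: R2 = 424

424


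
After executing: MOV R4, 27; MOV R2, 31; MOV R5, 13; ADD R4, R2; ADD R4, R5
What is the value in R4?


Register state trace:
  MOV R4, 27  → R4 = 27
  MOV R2, 31  → R2 = 31
  MOV R5, 13  → R5 = 13
  ADD R4, R2  → R4 = 27 + 31 = 58
  ADD R4, R5  → R4 = 58 + 13 = 71
Final: R4 = 71

71


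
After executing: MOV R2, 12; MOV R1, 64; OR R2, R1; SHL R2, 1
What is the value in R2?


Register state trace:
  MOV R2, 12  → R2 = 12 (0b00001100)
  MOV R1, 64  → R1 = 64 (0b01000000)
  OR R2, R1  → R2 = 12 OR 64 = 76 (0b01001100)
  SHL R2, 1  → R2 = 76 << 1 = 152
Final: R2 = 152

152


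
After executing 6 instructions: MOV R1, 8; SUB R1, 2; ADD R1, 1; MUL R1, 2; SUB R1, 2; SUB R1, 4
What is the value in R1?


Register state trace:
  MOV R1, 8  → R1 = 8
  SUB R1, 2  → R1 = 8 - 2 = 6
  ADD R1, 1  → R1 = 6 + 1 = 7
  MUL R1, 2  → R1 = 7 * 2 = 14
  SUB R1, 2  → R1 = 14 - 2 = 12
  SUB R1, 4  → R1 = 12 - 4 = 8
Final: R1 = 8

8


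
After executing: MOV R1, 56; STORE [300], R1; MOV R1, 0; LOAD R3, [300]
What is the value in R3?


Register and memory trace:
  MOV R1, 56  → R1 = 56
  STORE [300], R1  → mem[300] = 56
  MOV R1, 0  → R1 = 0
  LOAD R3, [300]  → R3 = mem[300] = 56
Final: R3 = 56

56


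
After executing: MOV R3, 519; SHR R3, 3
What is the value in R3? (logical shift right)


Register state trace:
  MOV R3, 519  → R3 = 519
  SHR R3, 3  → R3 = 519 >> 3 = 519 // 2^3 = 64
Final: R3 = 64

64


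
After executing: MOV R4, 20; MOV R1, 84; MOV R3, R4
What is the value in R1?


Register state trace:
  MOV R4, 20  → R4 = 20
  MOV R1, 84  → R1 = 84
  MOV R3, R4  → R3 = 20
Final: R1 = 84

84


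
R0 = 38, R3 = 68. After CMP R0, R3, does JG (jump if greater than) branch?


Trace:
  R0 = 38, R3 = 68
  CMP R0, R3  → compares 38 vs 68
  JG checks: is 38 greater than 68?
  38 < 68, so condition is false
Branch taken: No

No


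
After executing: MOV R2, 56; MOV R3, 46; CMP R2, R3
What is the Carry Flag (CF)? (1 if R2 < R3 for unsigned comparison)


Register state trace:
  MOV R2, 56  → R2 = 56
  MOV R3, 46  → R3 = 46
  CMP R2, R3  → unsigned 56 - 46: no borrow
  56 >= 46, so CF = 0
CF = 0

0


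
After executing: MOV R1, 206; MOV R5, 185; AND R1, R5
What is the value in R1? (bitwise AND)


Register state trace:
  MOV R1, 206  → R1 = 206 (0b11001110)
  MOV R5, 185  → R5 = 185 (0b10111001)
  AND R1, R5  → R1 = 206 AND 185 = 136 (0b10001000)
Final: R1 = 136

136


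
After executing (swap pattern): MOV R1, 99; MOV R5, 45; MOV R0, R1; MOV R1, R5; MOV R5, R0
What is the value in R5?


Register state trace (swap pattern):
  MOV R1, 99  → R1 = 99
  MOV R5, 45  → R5 = 45
  MOV R0, R1  → R0 = 99  (save R1)
  MOV R1, R5  → R1 = 45  (R1 gets R5's value)
  MOV R5, R0  → R5 = 99  (R5 gets saved value)
Final: R5 = 99

99


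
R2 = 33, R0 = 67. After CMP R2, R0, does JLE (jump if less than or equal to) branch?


Trace:
  R2 = 33, R0 = 67
  CMP R2, R0  → compares 33 vs 67
  JLE checks: is 33 less than or equal to 67?
  33 < 67, so condition is true
Branch taken: Yes

Yes


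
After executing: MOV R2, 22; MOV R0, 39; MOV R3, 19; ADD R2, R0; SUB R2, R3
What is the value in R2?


Register state trace:
  MOV R2, 22  → R2 = 22
  MOV R0, 39  → R0 = 39
  MOV R3, 19  → R3 = 19
  ADD R2, R0  → R2 = 22 + 39 = 61
  SUB R2, R3  → R2 = 61 - 19 = 42
Final: R2 = 42

42


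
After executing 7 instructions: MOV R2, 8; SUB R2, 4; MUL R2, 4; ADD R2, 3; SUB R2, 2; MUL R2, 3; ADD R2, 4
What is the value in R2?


Register state trace:
  MOV R2, 8  → R2 = 8
  SUB R2, 4  → R2 = 8 - 4 = 4
  MUL R2, 4  → R2 = 4 * 4 = 16
  ADD R2, 3  → R2 = 16 + 3 = 19
  SUB R2, 2  → R2 = 19 - 2 = 17
  MUL R2, 3  → R2 = 17 * 3 = 51
  ADD R2, 4  → R2 = 51 + 4 = 55
Final: R2 = 55

55


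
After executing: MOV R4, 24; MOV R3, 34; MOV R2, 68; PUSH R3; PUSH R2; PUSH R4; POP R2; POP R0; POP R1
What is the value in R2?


Stack trace (top is rightmost):
  MOV R4, 24  → R4 = 24
  MOV R3, 34  → R3 = 34
  MOV R2, 68  → R2 = 68
  PUSH R3  → stack: [34]
  PUSH R2  → stack: [34, 68]
  PUSH R4  → stack: [34, 68, 24]
  POP R2  → R2 = 24, stack: [34, 68]
  POP R0  → R0 = 68, stack: [34]
  POP R1  → R1 = 34, stack: []
Final: R2 = 24

24


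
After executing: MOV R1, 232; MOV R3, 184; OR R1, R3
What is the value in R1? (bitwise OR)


Register state trace:
  MOV R1, 232  → R1 = 232 (0b11101000)
  MOV R3, 184  → R3 = 184 (0b10111000)
  OR R1, R3   → R1 = 232 OR 184 = 248 (0b11111000)
Final: R1 = 248

248


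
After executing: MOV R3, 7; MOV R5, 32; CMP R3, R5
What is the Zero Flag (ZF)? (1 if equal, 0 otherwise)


Register state trace:
  MOV R3, 7  → R3 = 7
  MOV R5, 32  → R5 = 32
  CMP R3, R5  → computes 7 - 32 = -25
  Result is nonzero, so values are not equal
ZF = 0

0


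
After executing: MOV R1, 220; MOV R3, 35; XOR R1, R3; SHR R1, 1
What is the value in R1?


Register state trace:
  MOV R1, 220  → R1 = 220 (0b11011100)
  MOV R3, 35  → R3 = 35 (0b00100011)
  XOR R1, R3  → R1 = 220 XOR 35 = 255 (0b11111111)
  SHR R1, 1  → R1 = 255 >> 1 = 127
Final: R1 = 127

127


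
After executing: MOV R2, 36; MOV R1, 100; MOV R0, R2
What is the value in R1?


Register state trace:
  MOV R2, 36  → R2 = 36
  MOV R1, 100  → R1 = 100
  MOV R0, R2  → R0 = 36
Final: R1 = 100

100


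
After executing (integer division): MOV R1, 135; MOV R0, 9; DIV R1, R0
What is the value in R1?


Register state trace:
  MOV R1, 135  → R1 = 135
  MOV R0, 9  → R0 = 9
  DIV R1, R0  → R1 = 135 // 9 = 15
Final: R1 = 15

15


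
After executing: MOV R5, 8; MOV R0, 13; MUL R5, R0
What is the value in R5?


Register state trace:
  MOV R5, 8  → R5 = 8
  MOV R0, 13  → R0 = 13
  MUL R5, R0  → R5 = 8 * 13 = 104
Final: R5 = 104

104


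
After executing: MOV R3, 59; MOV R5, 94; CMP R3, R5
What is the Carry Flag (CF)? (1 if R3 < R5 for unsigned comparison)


Register state trace:
  MOV R3, 59  → R3 = 59
  MOV R5, 94  → R5 = 94
  CMP R3, R5  → unsigned 59 - 94: borrow occurs
  59 < 94, so CF = 1
CF = 1

1


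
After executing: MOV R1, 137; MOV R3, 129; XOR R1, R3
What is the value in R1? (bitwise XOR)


Register state trace:
  MOV R1, 137  → R1 = 137 (0b10001001)
  MOV R3, 129  → R3 = 129 (0b10000001)
  XOR R1, R3  → R1 = 137 XOR 129 = 8 (0b00001000)
Final: R1 = 8

8


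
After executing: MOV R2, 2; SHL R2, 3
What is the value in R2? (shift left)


Register state trace:
  MOV R2, 2  → R2 = 2
  SHL R2, 3  → R2 = 2 << 3 = 2 * 2^3 = 16
Final: R2 = 16

16


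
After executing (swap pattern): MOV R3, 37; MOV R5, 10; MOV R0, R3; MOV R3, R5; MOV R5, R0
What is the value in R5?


Register state trace (swap pattern):
  MOV R3, 37  → R3 = 37
  MOV R5, 10  → R5 = 10
  MOV R0, R3  → R0 = 37  (save R3)
  MOV R3, R5  → R3 = 10  (R3 gets R5's value)
  MOV R5, R0  → R5 = 37  (R5 gets saved value)
Final: R5 = 37

37


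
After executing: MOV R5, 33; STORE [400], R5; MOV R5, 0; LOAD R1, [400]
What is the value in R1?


Register and memory trace:
  MOV R5, 33  → R5 = 33
  STORE [400], R5  → mem[400] = 33
  MOV R5, 0  → R5 = 0
  LOAD R1, [400]  → R1 = mem[400] = 33
Final: R1 = 33

33


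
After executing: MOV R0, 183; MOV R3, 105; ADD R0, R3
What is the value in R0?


Register state trace:
  MOV R0, 183  → R0 = 183
  MOV R3, 105  → R3 = 105
  ADD R0, R3  → R0 = 183 + 105 = 288
Final: R0 = 288

288


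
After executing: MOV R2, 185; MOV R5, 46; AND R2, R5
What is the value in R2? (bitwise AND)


Register state trace:
  MOV R2, 185  → R2 = 185 (0b10111001)
  MOV R5, 46  → R5 = 46 (0b00101110)
  AND R2, R5  → R2 = 185 AND 46 = 40 (0b00101000)
Final: R2 = 40

40


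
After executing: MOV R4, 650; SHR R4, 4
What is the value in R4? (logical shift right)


Register state trace:
  MOV R4, 650  → R4 = 650
  SHR R4, 4  → R4 = 650 >> 4 = 650 // 2^4 = 40
Final: R4 = 40

40


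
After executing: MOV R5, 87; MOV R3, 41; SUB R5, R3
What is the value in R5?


Register state trace:
  MOV R5, 87  → R5 = 87
  MOV R3, 41  → R3 = 41
  SUB R5, R3  → R5 = 87 - 41 = 46
Final: R5 = 46

46


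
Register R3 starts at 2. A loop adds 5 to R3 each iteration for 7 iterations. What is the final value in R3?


Starting value: R3 = 2
  Iter 1: R3 = 2 + 5 = 7
  Iter 2: R3 = 7 + 5 = 12
  Iter 3: R3 = 12 + 5 = 17
  Iter 4: R3 = 17 + 5 = 22
  Iter 5: R3 = 22 + 5 = 27
  Iter 6: R3 = 27 + 5 = 32
  Iter 7: R3 = 32 + 5 = 37
Final: R3 = 37

37


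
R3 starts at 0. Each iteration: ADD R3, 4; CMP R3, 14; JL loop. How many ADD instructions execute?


Loop trace (R3 starts at 0, target 14, step 4):
  ADD #1: R3 = 0 + 4 = 4  → 4 < 14, loop
  ADD #2: R3 = 4 + 4 = 8  → 8 < 14, loop
  ADD #3: R3 = 8 + 4 = 12  → 12 < 14, loop
  ADD #4: R3 = 12 + 4 = 16  → 16 >= 14, exit
Total ADD instructions: 4

4


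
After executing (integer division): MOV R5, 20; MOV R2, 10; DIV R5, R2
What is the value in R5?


Register state trace:
  MOV R5, 20  → R5 = 20
  MOV R2, 10  → R2 = 10
  DIV R5, R2  → R5 = 20 // 10 = 2
Final: R5 = 2

2


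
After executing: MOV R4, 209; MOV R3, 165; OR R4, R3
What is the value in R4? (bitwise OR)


Register state trace:
  MOV R4, 209  → R4 = 209 (0b11010001)
  MOV R3, 165  → R3 = 165 (0b10100101)
  OR R4, R3   → R4 = 209 OR 165 = 245 (0b11110101)
Final: R4 = 245

245


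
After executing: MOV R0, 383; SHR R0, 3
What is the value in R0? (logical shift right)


Register state trace:
  MOV R0, 383  → R0 = 383
  SHR R0, 3  → R0 = 383 >> 3 = 383 // 2^3 = 47
Final: R0 = 47

47


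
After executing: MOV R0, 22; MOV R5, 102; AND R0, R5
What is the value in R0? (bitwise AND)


Register state trace:
  MOV R0, 22  → R0 = 22 (0b00010110)
  MOV R5, 102  → R5 = 102 (0b01100110)
  AND R0, R5  → R0 = 22 AND 102 = 6 (0b00000110)
Final: R0 = 6

6


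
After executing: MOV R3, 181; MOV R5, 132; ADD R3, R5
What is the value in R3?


Register state trace:
  MOV R3, 181  → R3 = 181
  MOV R5, 132  → R5 = 132
  ADD R3, R5  → R3 = 181 + 132 = 313
Final: R3 = 313

313


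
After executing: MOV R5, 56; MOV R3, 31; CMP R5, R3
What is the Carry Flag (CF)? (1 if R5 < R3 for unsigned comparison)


Register state trace:
  MOV R5, 56  → R5 = 56
  MOV R3, 31  → R3 = 31
  CMP R5, R3  → unsigned 56 - 31: no borrow
  56 >= 31, so CF = 0
CF = 0

0


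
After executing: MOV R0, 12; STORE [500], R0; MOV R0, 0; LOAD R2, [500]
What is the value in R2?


Register and memory trace:
  MOV R0, 12  → R0 = 12
  STORE [500], R0  → mem[500] = 12
  MOV R0, 0  → R0 = 0
  LOAD R2, [500]  → R2 = mem[500] = 12
Final: R2 = 12

12
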